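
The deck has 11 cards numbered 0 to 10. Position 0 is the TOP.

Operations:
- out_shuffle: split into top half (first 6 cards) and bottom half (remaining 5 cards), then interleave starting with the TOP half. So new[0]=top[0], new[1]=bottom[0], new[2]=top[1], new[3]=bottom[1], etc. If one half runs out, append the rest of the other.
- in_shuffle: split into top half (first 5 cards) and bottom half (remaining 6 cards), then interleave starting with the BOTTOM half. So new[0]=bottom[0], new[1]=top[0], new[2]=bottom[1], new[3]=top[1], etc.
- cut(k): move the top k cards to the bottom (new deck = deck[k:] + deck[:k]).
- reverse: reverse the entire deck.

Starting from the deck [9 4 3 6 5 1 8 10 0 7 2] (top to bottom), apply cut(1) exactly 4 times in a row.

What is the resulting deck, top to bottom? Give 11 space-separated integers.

Answer: 5 1 8 10 0 7 2 9 4 3 6

Derivation:
After op 1 (cut(1)): [4 3 6 5 1 8 10 0 7 2 9]
After op 2 (cut(1)): [3 6 5 1 8 10 0 7 2 9 4]
After op 3 (cut(1)): [6 5 1 8 10 0 7 2 9 4 3]
After op 4 (cut(1)): [5 1 8 10 0 7 2 9 4 3 6]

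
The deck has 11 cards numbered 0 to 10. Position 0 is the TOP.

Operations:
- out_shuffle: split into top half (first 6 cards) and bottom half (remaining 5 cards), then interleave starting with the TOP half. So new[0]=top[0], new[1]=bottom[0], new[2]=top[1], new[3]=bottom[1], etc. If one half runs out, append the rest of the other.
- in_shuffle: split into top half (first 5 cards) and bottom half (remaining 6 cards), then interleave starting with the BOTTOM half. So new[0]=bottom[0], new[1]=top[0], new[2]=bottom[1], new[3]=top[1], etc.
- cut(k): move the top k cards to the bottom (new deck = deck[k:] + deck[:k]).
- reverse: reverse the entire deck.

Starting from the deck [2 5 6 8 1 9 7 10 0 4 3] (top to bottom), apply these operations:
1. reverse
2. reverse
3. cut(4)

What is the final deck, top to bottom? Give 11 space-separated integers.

Answer: 1 9 7 10 0 4 3 2 5 6 8

Derivation:
After op 1 (reverse): [3 4 0 10 7 9 1 8 6 5 2]
After op 2 (reverse): [2 5 6 8 1 9 7 10 0 4 3]
After op 3 (cut(4)): [1 9 7 10 0 4 3 2 5 6 8]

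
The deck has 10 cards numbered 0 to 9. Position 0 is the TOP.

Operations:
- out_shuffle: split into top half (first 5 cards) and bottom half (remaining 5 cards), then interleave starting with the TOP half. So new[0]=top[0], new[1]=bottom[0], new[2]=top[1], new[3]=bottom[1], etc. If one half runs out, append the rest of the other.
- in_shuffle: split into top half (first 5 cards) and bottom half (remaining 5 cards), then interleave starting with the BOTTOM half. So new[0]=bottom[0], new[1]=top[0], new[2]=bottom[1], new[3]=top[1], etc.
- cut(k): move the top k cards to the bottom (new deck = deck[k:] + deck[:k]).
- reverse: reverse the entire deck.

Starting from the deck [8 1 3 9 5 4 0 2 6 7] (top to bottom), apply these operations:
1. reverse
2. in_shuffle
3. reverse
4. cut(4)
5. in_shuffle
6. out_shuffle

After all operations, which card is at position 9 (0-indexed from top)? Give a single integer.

After op 1 (reverse): [7 6 2 0 4 5 9 3 1 8]
After op 2 (in_shuffle): [5 7 9 6 3 2 1 0 8 4]
After op 3 (reverse): [4 8 0 1 2 3 6 9 7 5]
After op 4 (cut(4)): [2 3 6 9 7 5 4 8 0 1]
After op 5 (in_shuffle): [5 2 4 3 8 6 0 9 1 7]
After op 6 (out_shuffle): [5 6 2 0 4 9 3 1 8 7]
Position 9: card 7.

Answer: 7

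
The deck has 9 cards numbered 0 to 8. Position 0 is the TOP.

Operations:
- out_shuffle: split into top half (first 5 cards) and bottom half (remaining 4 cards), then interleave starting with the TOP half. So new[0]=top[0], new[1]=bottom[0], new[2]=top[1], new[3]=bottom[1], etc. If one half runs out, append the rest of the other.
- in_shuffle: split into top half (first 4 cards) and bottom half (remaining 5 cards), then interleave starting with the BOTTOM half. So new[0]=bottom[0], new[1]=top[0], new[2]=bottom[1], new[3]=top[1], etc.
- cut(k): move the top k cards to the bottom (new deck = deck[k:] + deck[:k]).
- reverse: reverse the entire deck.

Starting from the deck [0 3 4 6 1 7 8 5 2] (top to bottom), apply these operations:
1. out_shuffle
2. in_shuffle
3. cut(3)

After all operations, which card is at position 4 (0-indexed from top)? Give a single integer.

After op 1 (out_shuffle): [0 7 3 8 4 5 6 2 1]
After op 2 (in_shuffle): [4 0 5 7 6 3 2 8 1]
After op 3 (cut(3)): [7 6 3 2 8 1 4 0 5]
Position 4: card 8.

Answer: 8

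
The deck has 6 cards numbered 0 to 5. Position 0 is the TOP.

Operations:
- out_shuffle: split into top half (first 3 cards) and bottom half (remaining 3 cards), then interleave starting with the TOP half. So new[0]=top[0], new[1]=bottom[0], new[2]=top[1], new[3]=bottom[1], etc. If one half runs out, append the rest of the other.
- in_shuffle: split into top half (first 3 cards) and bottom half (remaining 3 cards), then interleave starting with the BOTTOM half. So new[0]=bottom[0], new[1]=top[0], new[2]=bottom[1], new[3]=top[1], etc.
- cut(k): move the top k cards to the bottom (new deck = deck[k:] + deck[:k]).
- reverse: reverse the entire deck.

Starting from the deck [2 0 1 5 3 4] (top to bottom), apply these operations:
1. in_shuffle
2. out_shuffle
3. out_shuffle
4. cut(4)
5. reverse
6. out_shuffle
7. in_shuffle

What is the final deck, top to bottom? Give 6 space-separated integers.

After op 1 (in_shuffle): [5 2 3 0 4 1]
After op 2 (out_shuffle): [5 0 2 4 3 1]
After op 3 (out_shuffle): [5 4 0 3 2 1]
After op 4 (cut(4)): [2 1 5 4 0 3]
After op 5 (reverse): [3 0 4 5 1 2]
After op 6 (out_shuffle): [3 5 0 1 4 2]
After op 7 (in_shuffle): [1 3 4 5 2 0]

Answer: 1 3 4 5 2 0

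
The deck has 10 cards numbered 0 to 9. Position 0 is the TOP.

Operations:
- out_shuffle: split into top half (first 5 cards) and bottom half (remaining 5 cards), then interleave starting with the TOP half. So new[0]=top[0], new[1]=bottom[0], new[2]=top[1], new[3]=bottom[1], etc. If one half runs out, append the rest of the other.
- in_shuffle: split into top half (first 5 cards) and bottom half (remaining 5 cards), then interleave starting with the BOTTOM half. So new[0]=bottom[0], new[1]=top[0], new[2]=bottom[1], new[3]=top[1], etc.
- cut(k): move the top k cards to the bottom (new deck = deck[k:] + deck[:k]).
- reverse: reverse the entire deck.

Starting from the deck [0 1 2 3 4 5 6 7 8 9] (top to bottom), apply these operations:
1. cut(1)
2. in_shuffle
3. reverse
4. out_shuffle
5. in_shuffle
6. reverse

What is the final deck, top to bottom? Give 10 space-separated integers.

After op 1 (cut(1)): [1 2 3 4 5 6 7 8 9 0]
After op 2 (in_shuffle): [6 1 7 2 8 3 9 4 0 5]
After op 3 (reverse): [5 0 4 9 3 8 2 7 1 6]
After op 4 (out_shuffle): [5 8 0 2 4 7 9 1 3 6]
After op 5 (in_shuffle): [7 5 9 8 1 0 3 2 6 4]
After op 6 (reverse): [4 6 2 3 0 1 8 9 5 7]

Answer: 4 6 2 3 0 1 8 9 5 7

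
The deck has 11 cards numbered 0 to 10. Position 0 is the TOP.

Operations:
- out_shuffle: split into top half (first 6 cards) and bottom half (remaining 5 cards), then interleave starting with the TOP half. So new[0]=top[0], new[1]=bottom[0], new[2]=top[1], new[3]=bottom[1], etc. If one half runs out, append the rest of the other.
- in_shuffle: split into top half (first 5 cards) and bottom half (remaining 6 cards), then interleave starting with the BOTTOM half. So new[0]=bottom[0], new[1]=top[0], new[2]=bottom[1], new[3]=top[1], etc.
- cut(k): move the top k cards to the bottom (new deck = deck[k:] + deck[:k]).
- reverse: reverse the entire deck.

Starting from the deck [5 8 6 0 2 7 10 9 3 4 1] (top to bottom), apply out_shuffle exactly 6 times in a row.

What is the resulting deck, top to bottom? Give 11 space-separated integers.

Answer: 5 7 1 2 4 0 3 6 9 8 10

Derivation:
After op 1 (out_shuffle): [5 10 8 9 6 3 0 4 2 1 7]
After op 2 (out_shuffle): [5 0 10 4 8 2 9 1 6 7 3]
After op 3 (out_shuffle): [5 9 0 1 10 6 4 7 8 3 2]
After op 4 (out_shuffle): [5 4 9 7 0 8 1 3 10 2 6]
After op 5 (out_shuffle): [5 1 4 3 9 10 7 2 0 6 8]
After op 6 (out_shuffle): [5 7 1 2 4 0 3 6 9 8 10]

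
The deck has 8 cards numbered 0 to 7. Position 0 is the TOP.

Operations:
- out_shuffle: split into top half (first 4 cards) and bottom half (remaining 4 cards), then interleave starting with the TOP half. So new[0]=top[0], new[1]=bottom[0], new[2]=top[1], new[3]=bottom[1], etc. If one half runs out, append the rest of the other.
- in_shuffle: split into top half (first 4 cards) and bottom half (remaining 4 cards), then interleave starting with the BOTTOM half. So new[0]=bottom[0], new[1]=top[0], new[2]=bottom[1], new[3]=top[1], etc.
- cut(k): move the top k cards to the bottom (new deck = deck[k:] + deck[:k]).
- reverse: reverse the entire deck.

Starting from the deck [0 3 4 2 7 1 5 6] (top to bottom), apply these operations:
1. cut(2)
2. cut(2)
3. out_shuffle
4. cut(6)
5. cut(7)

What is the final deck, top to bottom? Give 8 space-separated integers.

After op 1 (cut(2)): [4 2 7 1 5 6 0 3]
After op 2 (cut(2)): [7 1 5 6 0 3 4 2]
After op 3 (out_shuffle): [7 0 1 3 5 4 6 2]
After op 4 (cut(6)): [6 2 7 0 1 3 5 4]
After op 5 (cut(7)): [4 6 2 7 0 1 3 5]

Answer: 4 6 2 7 0 1 3 5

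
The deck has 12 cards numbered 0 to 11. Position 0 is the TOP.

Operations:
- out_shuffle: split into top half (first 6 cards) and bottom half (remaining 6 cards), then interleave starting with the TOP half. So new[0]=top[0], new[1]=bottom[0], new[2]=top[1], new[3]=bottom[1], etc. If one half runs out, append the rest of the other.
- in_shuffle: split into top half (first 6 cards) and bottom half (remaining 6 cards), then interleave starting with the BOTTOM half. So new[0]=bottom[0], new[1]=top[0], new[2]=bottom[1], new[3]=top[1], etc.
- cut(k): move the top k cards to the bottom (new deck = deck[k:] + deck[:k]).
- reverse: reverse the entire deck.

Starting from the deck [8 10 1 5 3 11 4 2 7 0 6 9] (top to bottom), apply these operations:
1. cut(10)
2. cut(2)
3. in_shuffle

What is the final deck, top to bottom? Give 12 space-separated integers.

After op 1 (cut(10)): [6 9 8 10 1 5 3 11 4 2 7 0]
After op 2 (cut(2)): [8 10 1 5 3 11 4 2 7 0 6 9]
After op 3 (in_shuffle): [4 8 2 10 7 1 0 5 6 3 9 11]

Answer: 4 8 2 10 7 1 0 5 6 3 9 11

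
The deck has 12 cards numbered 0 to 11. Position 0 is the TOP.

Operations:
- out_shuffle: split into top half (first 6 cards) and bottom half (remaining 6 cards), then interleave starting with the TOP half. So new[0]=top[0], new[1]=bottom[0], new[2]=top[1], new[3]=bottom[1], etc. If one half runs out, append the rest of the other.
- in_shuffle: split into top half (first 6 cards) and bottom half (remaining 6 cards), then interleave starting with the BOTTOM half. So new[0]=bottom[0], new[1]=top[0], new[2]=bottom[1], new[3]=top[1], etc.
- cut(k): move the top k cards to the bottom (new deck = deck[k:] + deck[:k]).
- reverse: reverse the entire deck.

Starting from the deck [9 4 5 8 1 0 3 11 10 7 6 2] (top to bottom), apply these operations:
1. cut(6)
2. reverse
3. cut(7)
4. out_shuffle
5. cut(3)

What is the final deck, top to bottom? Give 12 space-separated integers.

Answer: 8 10 5 11 4 3 9 0 2 6 1 7

Derivation:
After op 1 (cut(6)): [3 11 10 7 6 2 9 4 5 8 1 0]
After op 2 (reverse): [0 1 8 5 4 9 2 6 7 10 11 3]
After op 3 (cut(7)): [6 7 10 11 3 0 1 8 5 4 9 2]
After op 4 (out_shuffle): [6 1 7 8 10 5 11 4 3 9 0 2]
After op 5 (cut(3)): [8 10 5 11 4 3 9 0 2 6 1 7]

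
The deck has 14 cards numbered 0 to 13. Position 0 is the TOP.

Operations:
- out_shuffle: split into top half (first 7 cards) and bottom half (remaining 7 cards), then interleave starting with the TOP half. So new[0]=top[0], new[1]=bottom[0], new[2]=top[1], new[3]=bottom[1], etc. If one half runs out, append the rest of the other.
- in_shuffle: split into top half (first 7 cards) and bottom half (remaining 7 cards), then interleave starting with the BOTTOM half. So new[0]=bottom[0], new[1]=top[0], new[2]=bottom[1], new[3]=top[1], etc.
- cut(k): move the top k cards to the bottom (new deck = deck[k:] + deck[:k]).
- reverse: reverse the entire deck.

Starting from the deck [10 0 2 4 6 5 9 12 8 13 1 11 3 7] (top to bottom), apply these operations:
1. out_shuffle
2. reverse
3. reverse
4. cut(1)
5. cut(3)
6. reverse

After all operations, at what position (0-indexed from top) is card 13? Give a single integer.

Answer: 12

Derivation:
After op 1 (out_shuffle): [10 12 0 8 2 13 4 1 6 11 5 3 9 7]
After op 2 (reverse): [7 9 3 5 11 6 1 4 13 2 8 0 12 10]
After op 3 (reverse): [10 12 0 8 2 13 4 1 6 11 5 3 9 7]
After op 4 (cut(1)): [12 0 8 2 13 4 1 6 11 5 3 9 7 10]
After op 5 (cut(3)): [2 13 4 1 6 11 5 3 9 7 10 12 0 8]
After op 6 (reverse): [8 0 12 10 7 9 3 5 11 6 1 4 13 2]
Card 13 is at position 12.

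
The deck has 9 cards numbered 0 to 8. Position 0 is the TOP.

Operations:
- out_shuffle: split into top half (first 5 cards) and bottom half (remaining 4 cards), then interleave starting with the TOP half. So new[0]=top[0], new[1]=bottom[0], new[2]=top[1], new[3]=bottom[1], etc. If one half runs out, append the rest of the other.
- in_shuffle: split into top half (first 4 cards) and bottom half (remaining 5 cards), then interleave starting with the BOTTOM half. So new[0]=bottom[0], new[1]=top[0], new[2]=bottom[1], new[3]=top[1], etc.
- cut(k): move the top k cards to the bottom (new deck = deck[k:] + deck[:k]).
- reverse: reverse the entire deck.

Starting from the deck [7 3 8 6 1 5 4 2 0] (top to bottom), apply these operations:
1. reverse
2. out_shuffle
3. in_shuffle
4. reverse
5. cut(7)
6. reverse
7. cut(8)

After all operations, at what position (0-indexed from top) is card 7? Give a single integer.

After op 1 (reverse): [0 2 4 5 1 6 8 3 7]
After op 2 (out_shuffle): [0 6 2 8 4 3 5 7 1]
After op 3 (in_shuffle): [4 0 3 6 5 2 7 8 1]
After op 4 (reverse): [1 8 7 2 5 6 3 0 4]
After op 5 (cut(7)): [0 4 1 8 7 2 5 6 3]
After op 6 (reverse): [3 6 5 2 7 8 1 4 0]
After op 7 (cut(8)): [0 3 6 5 2 7 8 1 4]
Card 7 is at position 5.

Answer: 5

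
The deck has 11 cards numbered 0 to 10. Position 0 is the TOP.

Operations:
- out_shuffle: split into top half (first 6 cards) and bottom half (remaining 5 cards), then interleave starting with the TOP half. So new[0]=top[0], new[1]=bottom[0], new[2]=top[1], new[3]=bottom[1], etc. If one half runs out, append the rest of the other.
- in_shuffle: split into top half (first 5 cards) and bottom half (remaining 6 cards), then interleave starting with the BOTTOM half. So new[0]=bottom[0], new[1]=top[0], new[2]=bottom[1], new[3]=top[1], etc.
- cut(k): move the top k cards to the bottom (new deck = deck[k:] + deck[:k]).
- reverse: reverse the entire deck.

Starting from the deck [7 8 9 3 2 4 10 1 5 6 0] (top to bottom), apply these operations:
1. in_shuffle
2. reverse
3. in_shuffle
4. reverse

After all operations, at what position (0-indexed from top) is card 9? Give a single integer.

Answer: 10

Derivation:
After op 1 (in_shuffle): [4 7 10 8 1 9 5 3 6 2 0]
After op 2 (reverse): [0 2 6 3 5 9 1 8 10 7 4]
After op 3 (in_shuffle): [9 0 1 2 8 6 10 3 7 5 4]
After op 4 (reverse): [4 5 7 3 10 6 8 2 1 0 9]
Card 9 is at position 10.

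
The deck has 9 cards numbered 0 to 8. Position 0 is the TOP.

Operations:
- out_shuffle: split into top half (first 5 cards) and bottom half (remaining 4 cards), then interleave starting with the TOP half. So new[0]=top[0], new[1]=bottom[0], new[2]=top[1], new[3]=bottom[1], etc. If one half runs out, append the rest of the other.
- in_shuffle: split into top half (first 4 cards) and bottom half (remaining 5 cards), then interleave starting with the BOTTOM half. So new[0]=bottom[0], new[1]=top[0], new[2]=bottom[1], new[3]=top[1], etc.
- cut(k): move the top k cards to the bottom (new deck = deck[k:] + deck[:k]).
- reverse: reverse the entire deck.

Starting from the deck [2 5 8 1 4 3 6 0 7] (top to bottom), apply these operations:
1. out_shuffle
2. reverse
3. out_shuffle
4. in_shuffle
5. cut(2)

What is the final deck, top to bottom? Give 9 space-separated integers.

Answer: 3 6 0 7 2 5 8 1 4

Derivation:
After op 1 (out_shuffle): [2 3 5 6 8 0 1 7 4]
After op 2 (reverse): [4 7 1 0 8 6 5 3 2]
After op 3 (out_shuffle): [4 6 7 5 1 3 0 2 8]
After op 4 (in_shuffle): [1 4 3 6 0 7 2 5 8]
After op 5 (cut(2)): [3 6 0 7 2 5 8 1 4]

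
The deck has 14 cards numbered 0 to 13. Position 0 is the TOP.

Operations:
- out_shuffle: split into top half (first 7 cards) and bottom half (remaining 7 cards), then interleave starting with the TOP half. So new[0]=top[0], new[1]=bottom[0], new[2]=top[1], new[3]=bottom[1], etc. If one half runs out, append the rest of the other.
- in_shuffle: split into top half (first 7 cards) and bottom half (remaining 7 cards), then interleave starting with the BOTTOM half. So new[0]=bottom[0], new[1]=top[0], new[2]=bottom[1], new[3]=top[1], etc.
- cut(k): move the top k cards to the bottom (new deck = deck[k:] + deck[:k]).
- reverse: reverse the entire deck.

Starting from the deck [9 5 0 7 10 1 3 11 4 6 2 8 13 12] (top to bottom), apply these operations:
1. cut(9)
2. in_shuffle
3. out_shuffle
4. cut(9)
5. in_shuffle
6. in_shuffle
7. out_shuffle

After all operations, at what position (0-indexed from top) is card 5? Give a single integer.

After op 1 (cut(9)): [6 2 8 13 12 9 5 0 7 10 1 3 11 4]
After op 2 (in_shuffle): [0 6 7 2 10 8 1 13 3 12 11 9 4 5]
After op 3 (out_shuffle): [0 13 6 3 7 12 2 11 10 9 8 4 1 5]
After op 4 (cut(9)): [9 8 4 1 5 0 13 6 3 7 12 2 11 10]
After op 5 (in_shuffle): [6 9 3 8 7 4 12 1 2 5 11 0 10 13]
After op 6 (in_shuffle): [1 6 2 9 5 3 11 8 0 7 10 4 13 12]
After op 7 (out_shuffle): [1 8 6 0 2 7 9 10 5 4 3 13 11 12]
Card 5 is at position 8.

Answer: 8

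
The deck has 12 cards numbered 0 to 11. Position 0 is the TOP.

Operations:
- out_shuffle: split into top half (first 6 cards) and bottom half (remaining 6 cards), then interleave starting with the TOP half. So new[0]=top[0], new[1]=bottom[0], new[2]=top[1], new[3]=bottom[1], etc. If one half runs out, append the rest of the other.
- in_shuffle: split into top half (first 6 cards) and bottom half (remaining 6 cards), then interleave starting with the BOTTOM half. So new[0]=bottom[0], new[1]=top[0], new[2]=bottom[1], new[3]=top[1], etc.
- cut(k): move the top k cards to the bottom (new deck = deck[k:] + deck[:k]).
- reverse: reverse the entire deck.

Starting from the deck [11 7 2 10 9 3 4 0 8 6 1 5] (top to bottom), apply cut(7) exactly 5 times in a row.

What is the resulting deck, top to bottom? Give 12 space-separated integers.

After op 1 (cut(7)): [0 8 6 1 5 11 7 2 10 9 3 4]
After op 2 (cut(7)): [2 10 9 3 4 0 8 6 1 5 11 7]
After op 3 (cut(7)): [6 1 5 11 7 2 10 9 3 4 0 8]
After op 4 (cut(7)): [9 3 4 0 8 6 1 5 11 7 2 10]
After op 5 (cut(7)): [5 11 7 2 10 9 3 4 0 8 6 1]

Answer: 5 11 7 2 10 9 3 4 0 8 6 1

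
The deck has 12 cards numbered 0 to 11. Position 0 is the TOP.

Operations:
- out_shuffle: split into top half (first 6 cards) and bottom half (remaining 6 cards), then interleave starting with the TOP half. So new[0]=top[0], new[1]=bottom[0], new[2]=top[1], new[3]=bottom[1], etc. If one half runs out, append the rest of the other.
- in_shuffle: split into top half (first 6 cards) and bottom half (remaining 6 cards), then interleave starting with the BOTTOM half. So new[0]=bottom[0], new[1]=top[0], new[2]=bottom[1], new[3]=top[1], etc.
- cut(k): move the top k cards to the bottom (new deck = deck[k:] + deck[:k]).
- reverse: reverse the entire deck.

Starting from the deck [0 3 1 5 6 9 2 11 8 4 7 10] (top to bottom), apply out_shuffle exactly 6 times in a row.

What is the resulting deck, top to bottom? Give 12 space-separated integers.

Answer: 0 9 7 6 4 5 8 1 11 3 2 10

Derivation:
After op 1 (out_shuffle): [0 2 3 11 1 8 5 4 6 7 9 10]
After op 2 (out_shuffle): [0 5 2 4 3 6 11 7 1 9 8 10]
After op 3 (out_shuffle): [0 11 5 7 2 1 4 9 3 8 6 10]
After op 4 (out_shuffle): [0 4 11 9 5 3 7 8 2 6 1 10]
After op 5 (out_shuffle): [0 7 4 8 11 2 9 6 5 1 3 10]
After op 6 (out_shuffle): [0 9 7 6 4 5 8 1 11 3 2 10]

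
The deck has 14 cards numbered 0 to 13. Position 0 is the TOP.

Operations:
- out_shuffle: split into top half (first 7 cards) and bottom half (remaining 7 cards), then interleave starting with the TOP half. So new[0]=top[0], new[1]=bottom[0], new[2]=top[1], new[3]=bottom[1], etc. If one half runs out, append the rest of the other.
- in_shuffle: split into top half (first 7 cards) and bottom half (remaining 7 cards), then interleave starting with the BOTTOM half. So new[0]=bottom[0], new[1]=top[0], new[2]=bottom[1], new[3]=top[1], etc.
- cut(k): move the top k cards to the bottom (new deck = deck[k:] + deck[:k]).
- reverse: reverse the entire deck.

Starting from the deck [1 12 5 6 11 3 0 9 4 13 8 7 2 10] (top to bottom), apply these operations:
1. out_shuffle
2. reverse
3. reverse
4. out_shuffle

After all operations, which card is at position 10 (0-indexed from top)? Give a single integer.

After op 1 (out_shuffle): [1 9 12 4 5 13 6 8 11 7 3 2 0 10]
After op 2 (reverse): [10 0 2 3 7 11 8 6 13 5 4 12 9 1]
After op 3 (reverse): [1 9 12 4 5 13 6 8 11 7 3 2 0 10]
After op 4 (out_shuffle): [1 8 9 11 12 7 4 3 5 2 13 0 6 10]
Position 10: card 13.

Answer: 13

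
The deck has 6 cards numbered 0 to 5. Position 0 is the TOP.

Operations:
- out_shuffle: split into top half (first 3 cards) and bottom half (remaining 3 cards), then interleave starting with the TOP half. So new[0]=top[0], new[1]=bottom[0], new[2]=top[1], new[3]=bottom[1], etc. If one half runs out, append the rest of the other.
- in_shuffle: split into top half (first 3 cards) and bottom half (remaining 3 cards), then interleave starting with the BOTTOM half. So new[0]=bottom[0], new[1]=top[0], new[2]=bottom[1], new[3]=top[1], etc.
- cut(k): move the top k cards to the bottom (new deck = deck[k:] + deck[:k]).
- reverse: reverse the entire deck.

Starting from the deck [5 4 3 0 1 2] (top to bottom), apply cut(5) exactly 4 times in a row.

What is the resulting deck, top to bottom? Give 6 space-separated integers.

Answer: 3 0 1 2 5 4

Derivation:
After op 1 (cut(5)): [2 5 4 3 0 1]
After op 2 (cut(5)): [1 2 5 4 3 0]
After op 3 (cut(5)): [0 1 2 5 4 3]
After op 4 (cut(5)): [3 0 1 2 5 4]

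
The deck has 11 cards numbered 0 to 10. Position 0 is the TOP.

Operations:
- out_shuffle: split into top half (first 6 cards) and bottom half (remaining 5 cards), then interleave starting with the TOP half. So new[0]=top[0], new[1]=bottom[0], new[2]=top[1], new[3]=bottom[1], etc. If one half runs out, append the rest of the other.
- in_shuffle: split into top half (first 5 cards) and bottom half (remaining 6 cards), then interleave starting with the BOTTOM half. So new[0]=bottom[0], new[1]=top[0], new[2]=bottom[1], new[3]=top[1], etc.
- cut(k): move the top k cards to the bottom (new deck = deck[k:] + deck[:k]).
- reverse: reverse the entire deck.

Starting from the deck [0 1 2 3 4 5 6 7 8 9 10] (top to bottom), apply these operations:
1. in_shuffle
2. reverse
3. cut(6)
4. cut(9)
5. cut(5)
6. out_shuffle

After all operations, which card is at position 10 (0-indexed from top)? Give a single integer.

Answer: 3

Derivation:
After op 1 (in_shuffle): [5 0 6 1 7 2 8 3 9 4 10]
After op 2 (reverse): [10 4 9 3 8 2 7 1 6 0 5]
After op 3 (cut(6)): [7 1 6 0 5 10 4 9 3 8 2]
After op 4 (cut(9)): [8 2 7 1 6 0 5 10 4 9 3]
After op 5 (cut(5)): [0 5 10 4 9 3 8 2 7 1 6]
After op 6 (out_shuffle): [0 8 5 2 10 7 4 1 9 6 3]
Position 10: card 3.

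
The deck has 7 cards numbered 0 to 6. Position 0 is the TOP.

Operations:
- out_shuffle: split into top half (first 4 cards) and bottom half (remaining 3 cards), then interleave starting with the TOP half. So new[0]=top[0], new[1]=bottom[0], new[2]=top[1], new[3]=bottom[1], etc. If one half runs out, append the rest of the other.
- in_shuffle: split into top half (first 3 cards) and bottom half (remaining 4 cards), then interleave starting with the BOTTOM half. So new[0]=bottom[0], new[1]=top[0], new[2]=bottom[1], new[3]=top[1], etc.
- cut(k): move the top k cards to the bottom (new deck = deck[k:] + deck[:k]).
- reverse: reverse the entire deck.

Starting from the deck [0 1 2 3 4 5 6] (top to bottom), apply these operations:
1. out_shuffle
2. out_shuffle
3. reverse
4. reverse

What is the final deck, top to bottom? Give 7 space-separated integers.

Answer: 0 2 4 6 1 3 5

Derivation:
After op 1 (out_shuffle): [0 4 1 5 2 6 3]
After op 2 (out_shuffle): [0 2 4 6 1 3 5]
After op 3 (reverse): [5 3 1 6 4 2 0]
After op 4 (reverse): [0 2 4 6 1 3 5]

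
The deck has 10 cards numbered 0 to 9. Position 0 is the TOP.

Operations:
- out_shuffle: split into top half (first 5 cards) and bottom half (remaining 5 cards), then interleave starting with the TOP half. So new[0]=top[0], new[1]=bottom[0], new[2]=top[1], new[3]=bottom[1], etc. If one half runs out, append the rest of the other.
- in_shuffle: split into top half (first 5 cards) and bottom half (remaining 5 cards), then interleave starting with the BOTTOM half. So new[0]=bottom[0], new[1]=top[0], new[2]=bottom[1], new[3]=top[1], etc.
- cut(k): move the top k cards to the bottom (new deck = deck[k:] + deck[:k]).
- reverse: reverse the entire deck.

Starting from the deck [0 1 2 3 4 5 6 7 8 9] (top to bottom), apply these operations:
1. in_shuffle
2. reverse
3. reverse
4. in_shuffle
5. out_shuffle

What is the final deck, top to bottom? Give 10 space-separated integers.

After op 1 (in_shuffle): [5 0 6 1 7 2 8 3 9 4]
After op 2 (reverse): [4 9 3 8 2 7 1 6 0 5]
After op 3 (reverse): [5 0 6 1 7 2 8 3 9 4]
After op 4 (in_shuffle): [2 5 8 0 3 6 9 1 4 7]
After op 5 (out_shuffle): [2 6 5 9 8 1 0 4 3 7]

Answer: 2 6 5 9 8 1 0 4 3 7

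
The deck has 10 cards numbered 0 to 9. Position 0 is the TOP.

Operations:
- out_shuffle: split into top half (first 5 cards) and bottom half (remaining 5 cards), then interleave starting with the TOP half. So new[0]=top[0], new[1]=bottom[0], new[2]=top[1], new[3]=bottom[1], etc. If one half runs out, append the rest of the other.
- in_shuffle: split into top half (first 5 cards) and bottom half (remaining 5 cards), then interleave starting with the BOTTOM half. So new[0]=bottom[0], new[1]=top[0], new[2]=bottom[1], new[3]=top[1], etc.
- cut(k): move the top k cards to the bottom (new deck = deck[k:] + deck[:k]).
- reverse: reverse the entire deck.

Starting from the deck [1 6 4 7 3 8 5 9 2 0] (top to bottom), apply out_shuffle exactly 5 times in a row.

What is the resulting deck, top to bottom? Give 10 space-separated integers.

After op 1 (out_shuffle): [1 8 6 5 4 9 7 2 3 0]
After op 2 (out_shuffle): [1 9 8 7 6 2 5 3 4 0]
After op 3 (out_shuffle): [1 2 9 5 8 3 7 4 6 0]
After op 4 (out_shuffle): [1 3 2 7 9 4 5 6 8 0]
After op 5 (out_shuffle): [1 4 3 5 2 6 7 8 9 0]

Answer: 1 4 3 5 2 6 7 8 9 0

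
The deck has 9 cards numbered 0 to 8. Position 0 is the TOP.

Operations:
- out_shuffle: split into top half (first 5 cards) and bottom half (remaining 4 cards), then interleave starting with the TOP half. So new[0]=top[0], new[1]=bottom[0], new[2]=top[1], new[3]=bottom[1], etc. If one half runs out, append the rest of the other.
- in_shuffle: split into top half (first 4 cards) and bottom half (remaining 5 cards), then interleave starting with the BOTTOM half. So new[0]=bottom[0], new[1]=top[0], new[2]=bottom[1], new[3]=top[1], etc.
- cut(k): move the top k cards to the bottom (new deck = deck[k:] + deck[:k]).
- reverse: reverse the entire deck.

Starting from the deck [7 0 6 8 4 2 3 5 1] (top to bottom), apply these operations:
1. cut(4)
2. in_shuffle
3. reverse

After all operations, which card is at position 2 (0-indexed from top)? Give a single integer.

Answer: 6

Derivation:
After op 1 (cut(4)): [4 2 3 5 1 7 0 6 8]
After op 2 (in_shuffle): [1 4 7 2 0 3 6 5 8]
After op 3 (reverse): [8 5 6 3 0 2 7 4 1]
Position 2: card 6.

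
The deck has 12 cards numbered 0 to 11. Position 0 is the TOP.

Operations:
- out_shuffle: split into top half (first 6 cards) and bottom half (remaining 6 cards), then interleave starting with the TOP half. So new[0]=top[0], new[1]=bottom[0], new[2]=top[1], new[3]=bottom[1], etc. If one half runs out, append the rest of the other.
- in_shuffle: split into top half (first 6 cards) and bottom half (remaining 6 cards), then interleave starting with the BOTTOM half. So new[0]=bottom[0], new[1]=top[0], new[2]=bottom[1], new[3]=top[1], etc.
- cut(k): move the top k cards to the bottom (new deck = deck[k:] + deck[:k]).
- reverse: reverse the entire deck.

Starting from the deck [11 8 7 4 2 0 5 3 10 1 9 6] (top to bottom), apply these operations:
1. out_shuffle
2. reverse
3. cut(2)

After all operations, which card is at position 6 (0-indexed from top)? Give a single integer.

Answer: 3

Derivation:
After op 1 (out_shuffle): [11 5 8 3 7 10 4 1 2 9 0 6]
After op 2 (reverse): [6 0 9 2 1 4 10 7 3 8 5 11]
After op 3 (cut(2)): [9 2 1 4 10 7 3 8 5 11 6 0]
Position 6: card 3.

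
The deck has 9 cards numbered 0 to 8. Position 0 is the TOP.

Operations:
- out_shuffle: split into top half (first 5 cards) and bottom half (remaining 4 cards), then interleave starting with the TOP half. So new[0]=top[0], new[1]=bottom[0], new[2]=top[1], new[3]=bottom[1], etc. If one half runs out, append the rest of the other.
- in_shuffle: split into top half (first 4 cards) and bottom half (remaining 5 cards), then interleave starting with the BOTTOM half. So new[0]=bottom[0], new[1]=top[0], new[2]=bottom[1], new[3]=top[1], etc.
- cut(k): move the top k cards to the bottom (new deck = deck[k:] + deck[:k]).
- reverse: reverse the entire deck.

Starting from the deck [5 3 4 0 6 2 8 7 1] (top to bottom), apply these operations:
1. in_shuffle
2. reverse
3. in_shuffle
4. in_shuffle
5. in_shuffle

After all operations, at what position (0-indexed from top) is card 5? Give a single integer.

After op 1 (in_shuffle): [6 5 2 3 8 4 7 0 1]
After op 2 (reverse): [1 0 7 4 8 3 2 5 6]
After op 3 (in_shuffle): [8 1 3 0 2 7 5 4 6]
After op 4 (in_shuffle): [2 8 7 1 5 3 4 0 6]
After op 5 (in_shuffle): [5 2 3 8 4 7 0 1 6]
Card 5 is at position 0.

Answer: 0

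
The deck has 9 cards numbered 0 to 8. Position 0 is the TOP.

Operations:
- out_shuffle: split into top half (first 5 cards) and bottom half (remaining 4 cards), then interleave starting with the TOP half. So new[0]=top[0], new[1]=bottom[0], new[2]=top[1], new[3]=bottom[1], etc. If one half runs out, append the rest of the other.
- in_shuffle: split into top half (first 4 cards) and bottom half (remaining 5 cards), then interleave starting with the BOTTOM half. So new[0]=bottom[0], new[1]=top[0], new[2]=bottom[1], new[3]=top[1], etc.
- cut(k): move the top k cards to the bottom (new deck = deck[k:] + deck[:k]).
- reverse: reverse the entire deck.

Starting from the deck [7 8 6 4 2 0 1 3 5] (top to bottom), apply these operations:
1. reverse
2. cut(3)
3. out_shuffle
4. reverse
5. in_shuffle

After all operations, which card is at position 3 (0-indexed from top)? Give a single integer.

After op 1 (reverse): [5 3 1 0 2 4 6 8 7]
After op 2 (cut(3)): [0 2 4 6 8 7 5 3 1]
After op 3 (out_shuffle): [0 7 2 5 4 3 6 1 8]
After op 4 (reverse): [8 1 6 3 4 5 2 7 0]
After op 5 (in_shuffle): [4 8 5 1 2 6 7 3 0]
Position 3: card 1.

Answer: 1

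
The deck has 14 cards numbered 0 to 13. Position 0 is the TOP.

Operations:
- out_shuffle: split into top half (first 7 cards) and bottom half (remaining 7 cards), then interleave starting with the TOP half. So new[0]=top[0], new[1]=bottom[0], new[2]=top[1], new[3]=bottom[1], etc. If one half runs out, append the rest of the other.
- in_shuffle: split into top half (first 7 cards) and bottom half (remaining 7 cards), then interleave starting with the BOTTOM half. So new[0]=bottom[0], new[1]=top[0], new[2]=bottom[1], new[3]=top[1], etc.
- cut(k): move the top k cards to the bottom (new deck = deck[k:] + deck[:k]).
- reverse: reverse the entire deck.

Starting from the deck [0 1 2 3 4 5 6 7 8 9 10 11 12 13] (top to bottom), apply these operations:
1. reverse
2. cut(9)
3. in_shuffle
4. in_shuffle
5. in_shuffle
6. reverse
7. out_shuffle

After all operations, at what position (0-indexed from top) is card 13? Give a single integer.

Answer: 9

Derivation:
After op 1 (reverse): [13 12 11 10 9 8 7 6 5 4 3 2 1 0]
After op 2 (cut(9)): [4 3 2 1 0 13 12 11 10 9 8 7 6 5]
After op 3 (in_shuffle): [11 4 10 3 9 2 8 1 7 0 6 13 5 12]
After op 4 (in_shuffle): [1 11 7 4 0 10 6 3 13 9 5 2 12 8]
After op 5 (in_shuffle): [3 1 13 11 9 7 5 4 2 0 12 10 8 6]
After op 6 (reverse): [6 8 10 12 0 2 4 5 7 9 11 13 1 3]
After op 7 (out_shuffle): [6 5 8 7 10 9 12 11 0 13 2 1 4 3]
Card 13 is at position 9.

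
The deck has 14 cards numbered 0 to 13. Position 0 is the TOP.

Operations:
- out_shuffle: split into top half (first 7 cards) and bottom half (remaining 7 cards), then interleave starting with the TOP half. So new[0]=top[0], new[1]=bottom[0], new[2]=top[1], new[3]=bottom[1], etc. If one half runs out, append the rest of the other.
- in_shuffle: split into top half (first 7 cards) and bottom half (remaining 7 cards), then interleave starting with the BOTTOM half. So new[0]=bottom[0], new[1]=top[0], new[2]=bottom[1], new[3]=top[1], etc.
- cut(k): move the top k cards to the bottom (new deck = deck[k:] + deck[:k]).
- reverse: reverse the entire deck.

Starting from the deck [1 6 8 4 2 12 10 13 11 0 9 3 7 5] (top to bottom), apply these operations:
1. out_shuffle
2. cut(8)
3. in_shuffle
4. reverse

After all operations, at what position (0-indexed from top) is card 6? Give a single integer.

After op 1 (out_shuffle): [1 13 6 11 8 0 4 9 2 3 12 7 10 5]
After op 2 (cut(8)): [2 3 12 7 10 5 1 13 6 11 8 0 4 9]
After op 3 (in_shuffle): [13 2 6 3 11 12 8 7 0 10 4 5 9 1]
After op 4 (reverse): [1 9 5 4 10 0 7 8 12 11 3 6 2 13]
Card 6 is at position 11.

Answer: 11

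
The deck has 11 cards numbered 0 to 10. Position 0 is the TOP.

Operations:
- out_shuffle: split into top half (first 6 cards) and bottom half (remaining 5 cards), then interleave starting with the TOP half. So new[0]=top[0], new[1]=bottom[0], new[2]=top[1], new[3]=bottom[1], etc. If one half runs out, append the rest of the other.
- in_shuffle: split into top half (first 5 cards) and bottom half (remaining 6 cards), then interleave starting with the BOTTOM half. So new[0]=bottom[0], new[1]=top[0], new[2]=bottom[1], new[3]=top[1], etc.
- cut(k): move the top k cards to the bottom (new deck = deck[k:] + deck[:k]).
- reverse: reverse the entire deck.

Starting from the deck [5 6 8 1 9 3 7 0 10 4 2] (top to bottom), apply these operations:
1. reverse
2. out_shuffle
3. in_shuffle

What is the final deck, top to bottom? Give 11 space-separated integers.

Answer: 8 2 0 9 6 4 7 1 5 10 3

Derivation:
After op 1 (reverse): [2 4 10 0 7 3 9 1 8 6 5]
After op 2 (out_shuffle): [2 9 4 1 10 8 0 6 7 5 3]
After op 3 (in_shuffle): [8 2 0 9 6 4 7 1 5 10 3]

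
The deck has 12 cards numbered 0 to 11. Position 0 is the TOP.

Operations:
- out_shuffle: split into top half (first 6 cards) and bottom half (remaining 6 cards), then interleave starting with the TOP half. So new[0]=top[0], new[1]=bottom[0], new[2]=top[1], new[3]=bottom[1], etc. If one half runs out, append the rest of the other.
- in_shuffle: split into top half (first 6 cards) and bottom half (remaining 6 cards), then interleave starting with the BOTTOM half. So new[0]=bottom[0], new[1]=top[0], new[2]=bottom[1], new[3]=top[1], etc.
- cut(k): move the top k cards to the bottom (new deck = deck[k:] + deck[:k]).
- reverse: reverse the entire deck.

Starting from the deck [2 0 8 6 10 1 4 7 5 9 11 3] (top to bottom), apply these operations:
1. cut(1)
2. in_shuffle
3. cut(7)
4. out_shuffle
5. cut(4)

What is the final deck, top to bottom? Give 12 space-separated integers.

Answer: 1 8 2 9 4 6 7 11 10 0 3 5

Derivation:
After op 1 (cut(1)): [0 8 6 10 1 4 7 5 9 11 3 2]
After op 2 (in_shuffle): [7 0 5 8 9 6 11 10 3 1 2 4]
After op 3 (cut(7)): [10 3 1 2 4 7 0 5 8 9 6 11]
After op 4 (out_shuffle): [10 0 3 5 1 8 2 9 4 6 7 11]
After op 5 (cut(4)): [1 8 2 9 4 6 7 11 10 0 3 5]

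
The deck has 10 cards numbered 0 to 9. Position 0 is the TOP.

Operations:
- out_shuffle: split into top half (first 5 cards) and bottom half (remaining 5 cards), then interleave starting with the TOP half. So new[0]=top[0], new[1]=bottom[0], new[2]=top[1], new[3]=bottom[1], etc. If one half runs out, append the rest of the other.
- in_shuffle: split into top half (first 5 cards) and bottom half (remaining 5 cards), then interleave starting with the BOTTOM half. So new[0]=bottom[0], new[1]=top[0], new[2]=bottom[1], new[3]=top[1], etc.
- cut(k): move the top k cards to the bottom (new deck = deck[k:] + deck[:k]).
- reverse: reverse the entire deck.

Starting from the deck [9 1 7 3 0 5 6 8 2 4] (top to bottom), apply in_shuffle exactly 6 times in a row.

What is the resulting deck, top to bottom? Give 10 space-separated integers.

Answer: 0 4 3 2 7 8 1 6 9 5

Derivation:
After op 1 (in_shuffle): [5 9 6 1 8 7 2 3 4 0]
After op 2 (in_shuffle): [7 5 2 9 3 6 4 1 0 8]
After op 3 (in_shuffle): [6 7 4 5 1 2 0 9 8 3]
After op 4 (in_shuffle): [2 6 0 7 9 4 8 5 3 1]
After op 5 (in_shuffle): [4 2 8 6 5 0 3 7 1 9]
After op 6 (in_shuffle): [0 4 3 2 7 8 1 6 9 5]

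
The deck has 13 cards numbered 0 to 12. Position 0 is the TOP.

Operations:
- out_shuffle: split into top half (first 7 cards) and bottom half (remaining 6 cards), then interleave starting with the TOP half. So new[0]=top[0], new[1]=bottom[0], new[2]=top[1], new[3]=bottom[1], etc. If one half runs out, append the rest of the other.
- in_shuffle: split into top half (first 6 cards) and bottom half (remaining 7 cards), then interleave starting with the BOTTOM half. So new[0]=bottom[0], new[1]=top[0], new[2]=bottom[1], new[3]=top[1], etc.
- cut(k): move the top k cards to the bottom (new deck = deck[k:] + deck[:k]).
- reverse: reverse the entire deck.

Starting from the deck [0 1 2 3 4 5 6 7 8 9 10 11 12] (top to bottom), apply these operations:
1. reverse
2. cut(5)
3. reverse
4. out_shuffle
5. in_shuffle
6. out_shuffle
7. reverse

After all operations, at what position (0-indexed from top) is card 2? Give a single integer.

After op 1 (reverse): [12 11 10 9 8 7 6 5 4 3 2 1 0]
After op 2 (cut(5)): [7 6 5 4 3 2 1 0 12 11 10 9 8]
After op 3 (reverse): [8 9 10 11 12 0 1 2 3 4 5 6 7]
After op 4 (out_shuffle): [8 2 9 3 10 4 11 5 12 6 0 7 1]
After op 5 (in_shuffle): [11 8 5 2 12 9 6 3 0 10 7 4 1]
After op 6 (out_shuffle): [11 3 8 0 5 10 2 7 12 4 9 1 6]
After op 7 (reverse): [6 1 9 4 12 7 2 10 5 0 8 3 11]
Card 2 is at position 6.

Answer: 6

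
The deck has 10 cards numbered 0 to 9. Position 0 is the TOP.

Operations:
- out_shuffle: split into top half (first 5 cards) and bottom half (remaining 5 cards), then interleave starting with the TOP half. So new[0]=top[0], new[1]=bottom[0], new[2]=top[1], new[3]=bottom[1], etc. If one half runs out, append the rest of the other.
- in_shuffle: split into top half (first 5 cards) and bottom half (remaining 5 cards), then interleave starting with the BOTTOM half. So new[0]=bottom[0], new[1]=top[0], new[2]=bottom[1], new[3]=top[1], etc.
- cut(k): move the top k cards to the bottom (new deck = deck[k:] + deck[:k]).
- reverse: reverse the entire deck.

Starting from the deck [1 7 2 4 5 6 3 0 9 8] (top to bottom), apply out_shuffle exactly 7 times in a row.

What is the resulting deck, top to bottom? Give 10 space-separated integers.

After op 1 (out_shuffle): [1 6 7 3 2 0 4 9 5 8]
After op 2 (out_shuffle): [1 0 6 4 7 9 3 5 2 8]
After op 3 (out_shuffle): [1 9 0 3 6 5 4 2 7 8]
After op 4 (out_shuffle): [1 5 9 4 0 2 3 7 6 8]
After op 5 (out_shuffle): [1 2 5 3 9 7 4 6 0 8]
After op 6 (out_shuffle): [1 7 2 4 5 6 3 0 9 8]
After op 7 (out_shuffle): [1 6 7 3 2 0 4 9 5 8]

Answer: 1 6 7 3 2 0 4 9 5 8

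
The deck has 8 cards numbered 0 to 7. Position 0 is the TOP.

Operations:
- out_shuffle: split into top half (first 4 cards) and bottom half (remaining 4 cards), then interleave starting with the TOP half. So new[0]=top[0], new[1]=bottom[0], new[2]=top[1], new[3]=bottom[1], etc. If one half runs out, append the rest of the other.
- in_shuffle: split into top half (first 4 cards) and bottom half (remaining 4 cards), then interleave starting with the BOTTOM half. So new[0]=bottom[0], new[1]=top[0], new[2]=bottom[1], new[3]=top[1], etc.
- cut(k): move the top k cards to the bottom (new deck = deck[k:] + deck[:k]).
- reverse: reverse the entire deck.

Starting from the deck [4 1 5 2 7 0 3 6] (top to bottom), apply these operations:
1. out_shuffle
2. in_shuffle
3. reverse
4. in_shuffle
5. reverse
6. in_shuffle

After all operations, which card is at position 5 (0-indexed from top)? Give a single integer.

After op 1 (out_shuffle): [4 7 1 0 5 3 2 6]
After op 2 (in_shuffle): [5 4 3 7 2 1 6 0]
After op 3 (reverse): [0 6 1 2 7 3 4 5]
After op 4 (in_shuffle): [7 0 3 6 4 1 5 2]
After op 5 (reverse): [2 5 1 4 6 3 0 7]
After op 6 (in_shuffle): [6 2 3 5 0 1 7 4]
Position 5: card 1.

Answer: 1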